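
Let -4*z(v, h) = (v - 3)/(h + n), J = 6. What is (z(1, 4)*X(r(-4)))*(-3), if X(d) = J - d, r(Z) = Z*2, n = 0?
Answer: -21/4 ≈ -5.2500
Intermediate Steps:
r(Z) = 2*Z
z(v, h) = -(-3 + v)/(4*h) (z(v, h) = -(v - 3)/(4*(h + 0)) = -(-3 + v)/(4*h))
X(d) = 6 - d
(z(1, 4)*X(r(-4)))*(-3) = (((¼)*(3 - 1*1)/4)*(6 - 2*(-4)))*(-3) = (((¼)*(¼)*(3 - 1))*(6 - 1*(-8)))*(-3) = (((¼)*(¼)*2)*(6 + 8))*(-3) = ((⅛)*14)*(-3) = (7/4)*(-3) = -21/4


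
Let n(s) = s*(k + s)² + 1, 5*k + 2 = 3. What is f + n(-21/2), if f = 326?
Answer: -157389/200 ≈ -786.95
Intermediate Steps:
k = ⅕ (k = -⅖ + (⅕)*3 = -⅖ + ⅗ = ⅕ ≈ 0.20000)
n(s) = 1 + s*(⅕ + s)² (n(s) = s*(⅕ + s)² + 1 = 1 + s*(⅕ + s)²)
f + n(-21/2) = 326 + (1 + (-21/2)*(1 + 5*(-21/2))²/25) = 326 + (1 + (-21*½)*(1 + 5*(-21*½))²/25) = 326 + (1 + (1/25)*(-21/2)*(1 + 5*(-21/2))²) = 326 + (1 + (1/25)*(-21/2)*(1 - 105/2)²) = 326 + (1 + (1/25)*(-21/2)*(-103/2)²) = 326 + (1 + (1/25)*(-21/2)*(10609/4)) = 326 + (1 - 222789/200) = 326 - 222589/200 = -157389/200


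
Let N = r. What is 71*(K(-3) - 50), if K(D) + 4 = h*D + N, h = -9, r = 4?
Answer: -1633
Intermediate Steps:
N = 4
K(D) = -9*D (K(D) = -4 + (-9*D + 4) = -4 + (4 - 9*D) = -9*D)
71*(K(-3) - 50) = 71*(-9*(-3) - 50) = 71*(27 - 50) = 71*(-23) = -1633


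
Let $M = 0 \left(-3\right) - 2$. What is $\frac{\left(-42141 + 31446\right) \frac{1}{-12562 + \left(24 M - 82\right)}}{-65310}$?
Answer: $- \frac{713}{55260968} \approx -1.2902 \cdot 10^{-5}$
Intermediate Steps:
$M = -2$ ($M = 0 - 2 = -2$)
$\frac{\left(-42141 + 31446\right) \frac{1}{-12562 + \left(24 M - 82\right)}}{-65310} = \frac{\left(-42141 + 31446\right) \frac{1}{-12562 + \left(24 \left(-2\right) - 82\right)}}{-65310} = - \frac{10695}{-12562 - 130} \left(- \frac{1}{65310}\right) = - \frac{10695}{-12692} \left(- \frac{1}{65310}\right) = \left(-10695\right) \left(- \frac{1}{12692}\right) \left(- \frac{1}{65310}\right) = \frac{10695}{12692} \left(- \frac{1}{65310}\right) = - \frac{713}{55260968}$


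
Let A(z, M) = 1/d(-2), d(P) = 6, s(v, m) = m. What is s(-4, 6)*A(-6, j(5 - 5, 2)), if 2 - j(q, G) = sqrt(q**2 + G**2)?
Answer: 1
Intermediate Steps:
j(q, G) = 2 - sqrt(G**2 + q**2) (j(q, G) = 2 - sqrt(q**2 + G**2) = 2 - sqrt(G**2 + q**2))
A(z, M) = 1/6
s(-4, 6)*A(-6, j(5 - 5, 2)) = 6*(1/6) = 1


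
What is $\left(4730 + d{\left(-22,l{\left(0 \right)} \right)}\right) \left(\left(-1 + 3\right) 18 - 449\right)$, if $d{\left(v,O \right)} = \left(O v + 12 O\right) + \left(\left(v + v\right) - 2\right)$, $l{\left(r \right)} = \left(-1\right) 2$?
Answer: $-1942752$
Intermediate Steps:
$l{\left(r \right)} = -2$
$d{\left(v,O \right)} = -2 + 2 v + 12 O + O v$ ($d{\left(v,O \right)} = \left(12 O + O v\right) + \left(2 v - 2\right) = \left(12 O + O v\right) + \left(-2 + 2 v\right) = -2 + 2 v + 12 O + O v$)
$\left(4730 + d{\left(-22,l{\left(0 \right)} \right)}\right) \left(\left(-1 + 3\right) 18 - 449\right) = \left(4730 + \left(-2 + 2 \left(-22\right) + 12 \left(-2\right) - -44\right)\right) \left(\left(-1 + 3\right) 18 - 449\right) = \left(4730 - 26\right) \left(2 \cdot 18 - 449\right) = \left(4730 - 26\right) \left(36 - 449\right) = 4704 \left(-413\right) = -1942752$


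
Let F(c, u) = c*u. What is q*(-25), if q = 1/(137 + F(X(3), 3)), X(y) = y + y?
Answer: -5/31 ≈ -0.16129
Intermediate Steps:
X(y) = 2*y
q = 1/155 (q = 1/(137 + (2*3)*3) = 1/(137 + 6*3) = 1/(137 + 18) = 1/155 ≈ 0.0064516)
q*(-25) = (1/155)*(-25) = -5/31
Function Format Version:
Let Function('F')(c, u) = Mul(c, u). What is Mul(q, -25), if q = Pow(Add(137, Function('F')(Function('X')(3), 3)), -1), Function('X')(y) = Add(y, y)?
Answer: Rational(-5, 31) ≈ -0.16129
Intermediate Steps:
Function('X')(y) = Mul(2, y)
q = Rational(1, 155) (q = Pow(Add(137, Mul(Mul(2, 3), 3)), -1) = Pow(Add(137, Mul(6, 3)), -1) = Pow(Add(137, 18), -1) = Pow(155, -1) = Rational(1, 155) ≈ 0.0064516)
Mul(q, -25) = Mul(Rational(1, 155), -25) = Rational(-5, 31)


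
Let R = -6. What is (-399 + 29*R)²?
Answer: 328329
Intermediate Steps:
(-399 + 29*R)² = (-399 + 29*(-6))² = (-399 - 174)² = (-573)² = 328329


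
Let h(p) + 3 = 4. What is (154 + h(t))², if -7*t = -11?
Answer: 24025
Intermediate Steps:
t = 11/7 (t = -⅐*(-11) = 11/7 ≈ 1.5714)
h(p) = 1 (h(p) = -3 + 4 = 1)
(154 + h(t))² = (154 + 1)² = 155² = 24025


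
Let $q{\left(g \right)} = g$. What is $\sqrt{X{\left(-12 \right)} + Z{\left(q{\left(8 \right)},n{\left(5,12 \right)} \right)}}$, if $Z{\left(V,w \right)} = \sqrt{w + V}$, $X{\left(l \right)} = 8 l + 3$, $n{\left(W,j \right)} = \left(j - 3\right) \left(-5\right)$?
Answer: $\sqrt{-93 + i \sqrt{37}} \approx 0.31521 + 9.6488 i$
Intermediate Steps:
$n{\left(W,j \right)} = 15 - 5 j$ ($n{\left(W,j \right)} = \left(-3 + j\right) \left(-5\right) = 15 - 5 j$)
$X{\left(l \right)} = 3 + 8 l$
$Z{\left(V,w \right)} = \sqrt{V + w}$
$\sqrt{X{\left(-12 \right)} + Z{\left(q{\left(8 \right)},n{\left(5,12 \right)} \right)}} = \sqrt{\left(3 + 8 \left(-12\right)\right) + \sqrt{8 + \left(15 - 60\right)}} = \sqrt{\left(3 - 96\right) + \sqrt{8 + \left(15 - 60\right)}} = \sqrt{-93 + \sqrt{8 - 45}} = \sqrt{-93 + \sqrt{-37}} = \sqrt{-93 + i \sqrt{37}}$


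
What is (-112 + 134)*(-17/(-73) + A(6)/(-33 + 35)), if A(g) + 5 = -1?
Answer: -4444/73 ≈ -60.877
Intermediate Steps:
A(g) = -6 (A(g) = -5 - 1 = -6)
(-112 + 134)*(-17/(-73) + A(6)/(-33 + 35)) = (-112 + 134)*(-17/(-73) - 6/(-33 + 35)) = 22*(-17*(-1/73) - 6/2) = 22*(17/73 - 6*1/2) = 22*(17/73 - 3) = 22*(-202/73) = -4444/73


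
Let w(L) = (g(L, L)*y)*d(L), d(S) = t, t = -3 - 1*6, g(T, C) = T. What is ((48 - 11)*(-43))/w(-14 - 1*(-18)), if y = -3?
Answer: -1591/108 ≈ -14.731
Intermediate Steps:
t = -9 (t = -3 - 6 = -9)
d(S) = -9
w(L) = 27*L (w(L) = (L*(-3))*(-9) = -3*L*(-9) = 27*L)
((48 - 11)*(-43))/w(-14 - 1*(-18)) = ((48 - 11)*(-43))/((27*(-14 - 1*(-18)))) = (37*(-43))/((27*(-14 + 18))) = -1591/(27*4) = -1591/108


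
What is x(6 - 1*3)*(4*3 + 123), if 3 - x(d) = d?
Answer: 0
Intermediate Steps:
x(d) = 3 - d
x(6 - 1*3)*(4*3 + 123) = (3 - (6 - 1*3))*(4*3 + 123) = (3 - (6 - 3))*(12 + 123) = (3 - 1*3)*135 = (3 - 3)*135 = 0*135 = 0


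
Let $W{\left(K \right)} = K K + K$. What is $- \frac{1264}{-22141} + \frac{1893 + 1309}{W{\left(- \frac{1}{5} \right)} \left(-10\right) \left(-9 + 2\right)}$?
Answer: $- \frac{25314759}{88564} \approx -285.84$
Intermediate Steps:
$W{\left(K \right)} = K + K^{2}$ ($W{\left(K \right)} = K^{2} + K = K + K^{2}$)
$- \frac{1264}{-22141} + \frac{1893 + 1309}{W{\left(- \frac{1}{5} \right)} \left(-10\right) \left(-9 + 2\right)} = - \frac{1264}{-22141} + \frac{1893 + 1309}{- \frac{1}{5} \left(1 - \frac{1}{5}\right) \left(-10\right) \left(-9 + 2\right)} = \left(-1264\right) \left(- \frac{1}{22141}\right) + \frac{3202}{\left(-1\right) \frac{1}{5} \left(1 - \frac{1}{5}\right) \left(-10\right) \left(-7\right)} = \frac{1264}{22141} + \frac{3202}{- \frac{1 - \frac{1}{5}}{5} \left(-10\right) \left(-7\right)} = \frac{1264}{22141} + \frac{3202}{\left(- \frac{1}{5}\right) \frac{4}{5} \left(-10\right) \left(-7\right)} = \frac{1264}{22141} + \frac{3202}{\left(- \frac{4}{25}\right) \left(-10\right) \left(-7\right)} = \frac{1264}{22141} + \frac{3202}{\frac{8}{5} \left(-7\right)} = \frac{1264}{22141} + \frac{3202}{- \frac{56}{5}} = \frac{1264}{22141} + 3202 \left(- \frac{5}{56}\right) = \frac{1264}{22141} - \frac{8005}{28} = - \frac{25314759}{88564}$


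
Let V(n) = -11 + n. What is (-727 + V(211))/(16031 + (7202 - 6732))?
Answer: -527/16501 ≈ -0.031937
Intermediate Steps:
(-727 + V(211))/(16031 + (7202 - 6732)) = (-727 + (-11 + 211))/(16031 + (7202 - 6732)) = (-727 + 200)/(16031 + 470) = -527/16501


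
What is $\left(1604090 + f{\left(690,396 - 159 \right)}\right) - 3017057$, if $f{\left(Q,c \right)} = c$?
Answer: $-1412730$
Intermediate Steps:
$\left(1604090 + f{\left(690,396 - 159 \right)}\right) - 3017057 = \left(1604090 + \left(396 - 159\right)\right) - 3017057 = \left(1604090 + 237\right) - 3017057 = 1604327 - 3017057 = -1412730$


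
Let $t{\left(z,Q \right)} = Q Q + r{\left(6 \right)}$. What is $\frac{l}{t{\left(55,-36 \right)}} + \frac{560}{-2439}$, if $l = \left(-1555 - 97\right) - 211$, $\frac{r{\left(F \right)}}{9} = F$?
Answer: $- \frac{196291}{121950} \approx -1.6096$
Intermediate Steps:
$r{\left(F \right)} = 9 F$
$l = -1863$ ($l = -1652 - 211 = -1863$)
$t{\left(z,Q \right)} = 54 + Q^{2}$ ($t{\left(z,Q \right)} = Q Q + 9 \cdot 6 = Q^{2} + 54 = 54 + Q^{2}$)
$\frac{l}{t{\left(55,-36 \right)}} + \frac{560}{-2439} = - \frac{1863}{54 + \left(-36\right)^{2}} + \frac{560}{-2439} = - \frac{1863}{54 + 1296} + 560 \left(- \frac{1}{2439}\right) = - \frac{1863}{1350} - \frac{560}{2439} = \left(-1863\right) \frac{1}{1350} - \frac{560}{2439} = - \frac{69}{50} - \frac{560}{2439} = - \frac{196291}{121950}$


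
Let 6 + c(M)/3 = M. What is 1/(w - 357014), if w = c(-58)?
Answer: -1/357206 ≈ -2.7995e-6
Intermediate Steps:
c(M) = -18 + 3*M
w = -192 (w = -18 + 3*(-58) = -18 - 174 = -192)
1/(w - 357014) = 1/(-192 - 357014) = 1/(-357206) = -1/357206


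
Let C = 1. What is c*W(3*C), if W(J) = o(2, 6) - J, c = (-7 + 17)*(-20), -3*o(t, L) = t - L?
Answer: 1000/3 ≈ 333.33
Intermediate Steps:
o(t, L) = -t/3 + L/3 (o(t, L) = -(t - L)/3 = -t/3 + L/3)
c = -200 (c = 10*(-20) = -200)
W(J) = 4/3 - J (W(J) = (-⅓*2 + (⅓)*6) - J = (-⅔ + 2) - J = 4/3 - J)
c*W(3*C) = -200*(4/3 - 3) = -200*(-5/3) = 1000/3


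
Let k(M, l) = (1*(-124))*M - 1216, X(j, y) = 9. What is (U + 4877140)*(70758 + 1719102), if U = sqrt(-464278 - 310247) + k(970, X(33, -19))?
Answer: 8511936969840 + 8949300*I*sqrt(30981) ≈ 8.5119e+12 + 1.5752e+9*I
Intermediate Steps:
k(M, l) = -1216 - 124*M (k(M, l) = -124*M - 1216 = -1216 - 124*M)
U = -121496 + 5*I*sqrt(30981) (U = sqrt(-464278 - 310247) + (-1216 - 124*970) = sqrt(-774525) + (-1216 - 120280) = 5*I*sqrt(30981) - 121496 = -121496 + 5*I*sqrt(30981) ≈ -1.215e+5 + 880.07*I)
(U + 4877140)*(70758 + 1719102) = ((-121496 + 5*I*sqrt(30981)) + 4877140)*(70758 + 1719102) = (4755644 + 5*I*sqrt(30981))*1789860 = 8511936969840 + 8949300*I*sqrt(30981)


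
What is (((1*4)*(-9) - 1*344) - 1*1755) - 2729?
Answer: -4864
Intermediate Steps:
(((1*4)*(-9) - 1*344) - 1*1755) - 2729 = ((4*(-9) - 344) - 1755) - 2729 = ((-36 - 344) - 1755) - 2729 = (-380 - 1755) - 2729 = -2135 - 2729 = -4864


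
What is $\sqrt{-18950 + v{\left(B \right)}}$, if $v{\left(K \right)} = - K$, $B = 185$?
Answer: $i \sqrt{19135} \approx 138.33 i$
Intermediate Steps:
$\sqrt{-18950 + v{\left(B \right)}} = \sqrt{-18950 - 185} = \sqrt{-19135} = i \sqrt{19135}$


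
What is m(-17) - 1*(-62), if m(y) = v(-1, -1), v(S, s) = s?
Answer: 61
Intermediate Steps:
m(y) = -1
m(-17) - 1*(-62) = -1 - 1*(-62) = -1 + 62 = 61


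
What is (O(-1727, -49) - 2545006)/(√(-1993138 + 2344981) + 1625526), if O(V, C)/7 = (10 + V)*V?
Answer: 9867921928494/880778141611 - 18211807*√351843/2642334424833 ≈ 11.200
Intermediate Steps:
O(V, C) = 7*V*(10 + V) (O(V, C) = 7*((10 + V)*V) = 7*(V*(10 + V)) = 7*V*(10 + V))
(O(-1727, -49) - 2545006)/(√(-1993138 + 2344981) + 1625526) = (7*(-1727)*(10 - 1727) - 2545006)/(√(-1993138 + 2344981) + 1625526) = (7*(-1727)*(-1717) - 2545006)/(√351843 + 1625526) = (20756813 - 2545006)/(1625526 + √351843) = 18211807/(1625526 + √351843)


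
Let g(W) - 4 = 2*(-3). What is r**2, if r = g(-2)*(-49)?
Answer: 9604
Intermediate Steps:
g(W) = -2 (g(W) = 4 + 2*(-3) = 4 - 6 = -2)
r = 98 (r = -2*(-49) = 98)
r**2 = 98**2 = 9604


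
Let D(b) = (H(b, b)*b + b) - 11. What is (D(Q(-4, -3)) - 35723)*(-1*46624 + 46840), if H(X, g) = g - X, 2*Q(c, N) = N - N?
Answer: -7718544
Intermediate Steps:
Q(c, N) = 0 (Q(c, N) = (N - N)/2 = (1/2)*0 = 0)
D(b) = -11 + b (D(b) = ((b - b)*b + b) - 11 = (0*b + b) - 11 = (0 + b) - 11 = b - 11 = -11 + b)
(D(Q(-4, -3)) - 35723)*(-1*46624 + 46840) = ((-11 + 0) - 35723)*(-1*46624 + 46840) = (-11 - 35723)*(-46624 + 46840) = -35734*216 = -7718544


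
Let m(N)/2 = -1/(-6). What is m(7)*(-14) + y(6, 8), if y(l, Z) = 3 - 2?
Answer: -11/3 ≈ -3.6667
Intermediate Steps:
y(l, Z) = 1
m(N) = ⅓ (m(N) = 2*(-1/(-6)) = 2*(-1*(-⅙)) = 2*(⅙) = ⅓)
m(7)*(-14) + y(6, 8) = (⅓)*(-14) + 1 = -14/3 + 1 = -11/3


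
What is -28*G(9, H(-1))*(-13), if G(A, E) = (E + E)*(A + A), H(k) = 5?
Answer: 65520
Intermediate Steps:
G(A, E) = 4*A*E (G(A, E) = (2*E)*(2*A) = 4*A*E)
-28*G(9, H(-1))*(-13) = -112*9*5*(-13) = -28*180*(-13) = -5040*(-13) = 65520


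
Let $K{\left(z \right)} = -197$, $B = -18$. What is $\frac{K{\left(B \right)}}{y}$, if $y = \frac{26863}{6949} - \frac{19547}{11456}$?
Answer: $- \frac{15682725568}{171910425} \approx -91.226$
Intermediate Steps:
$y = \frac{171910425}{79607744}$ ($y = 26863 \cdot \frac{1}{6949} - \frac{19547}{11456} = \frac{26863}{6949} - \frac{19547}{11456} = \frac{171910425}{79607744} \approx 2.1595$)
$\frac{K{\left(B \right)}}{y} = - \frac{197}{\frac{171910425}{79607744}} = \left(-197\right) \frac{79607744}{171910425} = - \frac{15682725568}{171910425}$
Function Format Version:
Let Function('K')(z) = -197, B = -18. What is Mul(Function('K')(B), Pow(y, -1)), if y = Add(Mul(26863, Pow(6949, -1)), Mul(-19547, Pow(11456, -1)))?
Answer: Rational(-15682725568, 171910425) ≈ -91.226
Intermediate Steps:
y = Rational(171910425, 79607744) (y = Add(Mul(26863, Rational(1, 6949)), Mul(-19547, Rational(1, 11456))) = Add(Rational(26863, 6949), Rational(-19547, 11456)) = Rational(171910425, 79607744) ≈ 2.1595)
Mul(Function('K')(B), Pow(y, -1)) = Mul(-197, Pow(Rational(171910425, 79607744), -1)) = Mul(-197, Rational(79607744, 171910425)) = Rational(-15682725568, 171910425)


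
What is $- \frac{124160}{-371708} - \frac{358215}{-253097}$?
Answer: $\frac{3164921245}{1809195763} \approx 1.7494$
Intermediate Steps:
$- \frac{124160}{-371708} - \frac{358215}{-253097} = \left(-124160\right) \left(- \frac{1}{371708}\right) - - \frac{27555}{19469} = \frac{31040}{92927} + \frac{27555}{19469} = \frac{3164921245}{1809195763}$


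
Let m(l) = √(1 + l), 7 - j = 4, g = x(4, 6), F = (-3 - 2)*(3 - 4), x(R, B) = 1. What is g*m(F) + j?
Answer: 3 + √6 ≈ 5.4495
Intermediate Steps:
F = 5 (F = -5*(-1) = 5)
g = 1
j = 3 (j = 7 - 1*4 = 7 - 4 = 3)
g*m(F) + j = 1*√(1 + 5) + 3 = 1*√6 + 3 = √6 + 3 = 3 + √6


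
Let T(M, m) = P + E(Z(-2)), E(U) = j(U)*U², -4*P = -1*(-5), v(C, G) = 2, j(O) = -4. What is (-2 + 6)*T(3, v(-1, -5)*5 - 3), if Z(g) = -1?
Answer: -21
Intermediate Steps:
P = -5/4 (P = -(-1)*(-5)/4 = -¼*5 = -5/4 ≈ -1.2500)
E(U) = -4*U²
T(M, m) = -21/4 (T(M, m) = -5/4 - 4*(-1)² = -5/4 - 4*1 = -5/4 - 4 = -21/4)
(-2 + 6)*T(3, v(-1, -5)*5 - 3) = (-2 + 6)*(-21/4) = 4*(-21/4) = -21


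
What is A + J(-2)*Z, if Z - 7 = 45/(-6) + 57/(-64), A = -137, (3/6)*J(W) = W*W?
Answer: -1185/8 ≈ -148.13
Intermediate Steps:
J(W) = 2*W² (J(W) = 2*(W*W) = 2*W²)
Z = -89/64 (Z = 7 + (45/(-6) + 57/(-64)) = 7 + (45*(-⅙) + 57*(-1/64)) = 7 + (-15/2 - 57/64) = 7 - 537/64 = -89/64 ≈ -1.3906)
A + J(-2)*Z = -137 + (2*(-2)²)*(-89/64) = -137 + (2*4)*(-89/64) = -137 + 8*(-89/64) = -137 - 89/8 = -1185/8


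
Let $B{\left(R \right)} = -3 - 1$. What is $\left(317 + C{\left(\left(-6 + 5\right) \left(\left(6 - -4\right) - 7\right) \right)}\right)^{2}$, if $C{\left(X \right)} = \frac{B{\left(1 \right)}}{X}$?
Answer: $\frac{912025}{9} \approx 1.0134 \cdot 10^{5}$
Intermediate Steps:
$B{\left(R \right)} = -4$
$C{\left(X \right)} = - \frac{4}{X}$
$\left(317 + C{\left(\left(-6 + 5\right) \left(\left(6 - -4\right) - 7\right) \right)}\right)^{2} = \left(317 - \frac{4}{\left(-6 + 5\right) \left(\left(6 - -4\right) - 7\right)}\right)^{2} = \left(317 - \frac{4}{\left(-1\right) \left(\left(6 + 4\right) - 7\right)}\right)^{2} = \left(317 - \frac{4}{\left(-1\right) \left(10 - 7\right)}\right)^{2} = \left(317 - \frac{4}{\left(-1\right) 3}\right)^{2} = \left(317 - \frac{4}{-3}\right)^{2} = \left(317 - - \frac{4}{3}\right)^{2} = \left(317 + \frac{4}{3}\right)^{2} = \left(\frac{955}{3}\right)^{2} = \frac{912025}{9}$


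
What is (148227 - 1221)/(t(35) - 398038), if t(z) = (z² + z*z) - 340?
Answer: -8167/21996 ≈ -0.37129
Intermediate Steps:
t(z) = -340 + 2*z² (t(z) = (z² + z²) - 340 = 2*z² - 340 = -340 + 2*z²)
(148227 - 1221)/(t(35) - 398038) = (148227 - 1221)/((-340 + 2*35²) - 398038) = 147006/((-340 + 2*1225) - 398038) = 147006/((-340 + 2450) - 398038) = 147006/(2110 - 398038) = 147006/(-395928) = 147006*(-1/395928) = -8167/21996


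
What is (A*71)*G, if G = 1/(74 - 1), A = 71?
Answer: 5041/73 ≈ 69.055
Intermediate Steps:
G = 1/73 ≈ 0.013699
(A*71)*G = (71*71)*(1/73) = 5041*(1/73) = 5041/73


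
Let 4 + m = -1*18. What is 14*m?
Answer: -308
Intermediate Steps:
m = -22 (m = -4 - 1*18 = -4 - 18 = -22)
14*m = 14*(-22) = -308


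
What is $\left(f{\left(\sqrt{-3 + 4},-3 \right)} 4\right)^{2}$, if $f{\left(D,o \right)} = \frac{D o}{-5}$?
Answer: $\frac{144}{25} \approx 5.76$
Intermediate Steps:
$f{\left(D,o \right)} = - \frac{D o}{5}$ ($f{\left(D,o \right)} = D o \left(- \frac{1}{5}\right) = - \frac{D o}{5}$)
$\left(f{\left(\sqrt{-3 + 4},-3 \right)} 4\right)^{2} = \left(\left(- \frac{1}{5}\right) \sqrt{-3 + 4} \left(-3\right) 4\right)^{2} = \left(\left(- \frac{1}{5}\right) \sqrt{1} \left(-3\right) 4\right)^{2} = \left(\left(- \frac{1}{5}\right) 1 \left(-3\right) 4\right)^{2} = \left(\frac{3}{5} \cdot 4\right)^{2} = \left(\frac{12}{5}\right)^{2} = \frac{144}{25}$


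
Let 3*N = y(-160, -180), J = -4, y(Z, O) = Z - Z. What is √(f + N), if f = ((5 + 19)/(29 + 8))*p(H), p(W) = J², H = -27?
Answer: 8*√222/37 ≈ 3.2215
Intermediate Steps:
y(Z, O) = 0
p(W) = 16 (p(W) = (-4)² = 16)
N = 0 (N = (⅓)*0 = 0)
f = 384/37 (f = ((5 + 19)/(29 + 8))*16 = (24/37)*16 = 384/37 ≈ 10.378)
√(f + N) = √(384/37 + 0) = √(384/37) = 8*√222/37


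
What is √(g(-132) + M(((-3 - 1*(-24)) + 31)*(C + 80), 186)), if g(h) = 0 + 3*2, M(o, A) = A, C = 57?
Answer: 8*√3 ≈ 13.856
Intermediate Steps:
g(h) = 6 (g(h) = 0 + 6 = 6)
√(g(-132) + M(((-3 - 1*(-24)) + 31)*(C + 80), 186)) = √(6 + 186) = √192 = 8*√3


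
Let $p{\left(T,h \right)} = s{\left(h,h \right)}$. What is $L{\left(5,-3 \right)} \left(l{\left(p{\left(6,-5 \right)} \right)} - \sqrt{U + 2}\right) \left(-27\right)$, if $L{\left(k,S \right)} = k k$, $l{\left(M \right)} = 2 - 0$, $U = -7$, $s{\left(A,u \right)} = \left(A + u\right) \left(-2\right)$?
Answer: $-1350 + 675 i \sqrt{5} \approx -1350.0 + 1509.3 i$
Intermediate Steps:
$s{\left(A,u \right)} = - 2 A - 2 u$
$p{\left(T,h \right)} = - 4 h$ ($p{\left(T,h \right)} = - 2 h - 2 h = - 4 h$)
$l{\left(M \right)} = 2$ ($l{\left(M \right)} = 2 + 0 = 2$)
$L{\left(k,S \right)} = k^{2}$
$L{\left(5,-3 \right)} \left(l{\left(p{\left(6,-5 \right)} \right)} - \sqrt{U + 2}\right) \left(-27\right) = 5^{2} \left(2 - \sqrt{-7 + 2}\right) \left(-27\right) = 25 \left(2 - \sqrt{-5}\right) \left(-27\right) = 25 \left(2 - i \sqrt{5}\right) \left(-27\right) = \left(50 - 25 i \sqrt{5}\right) \left(-27\right) = -1350 + 675 i \sqrt{5}$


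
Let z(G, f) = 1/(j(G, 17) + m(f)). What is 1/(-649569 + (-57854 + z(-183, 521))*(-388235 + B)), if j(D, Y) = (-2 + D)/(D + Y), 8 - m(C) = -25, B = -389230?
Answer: 5663/254714875034493 ≈ 2.2233e-11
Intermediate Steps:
m(C) = 33 (m(C) = 8 - 1*(-25) = 8 + 25 = 33)
j(D, Y) = (-2 + D)/(D + Y)
z(G, f) = 1/(33 + (-2 + G)/(17 + G)) (z(G, f) = 1/((-2 + G)/(G + 17) + 33) = 1/((-2 + G)/(17 + G) + 33) = 1/(33 + (-2 + G)/(17 + G)))
1/(-649569 + (-57854 + z(-183, 521))*(-388235 + B)) = 1/(-649569 + (-57854 + (17 - 183)/(559 + 34*(-183)))*(-388235 - 389230)) = 1/(-649569 + (-57854 - 166/(559 - 6222))*(-777465)) = 1/(-649569 + (-57854 - 166/(-5663))*(-777465)) = 1/(-649569 + (-57854 - 1/5663*(-166))*(-777465)) = 1/(-649569 + (-57854 + 166/5663)*(-777465)) = 1/(-649569 - 327627036/5663*(-777465)) = 1/(-649569 + 254718553543740/5663) = 1/(254714875034493/5663) = 5663/254714875034493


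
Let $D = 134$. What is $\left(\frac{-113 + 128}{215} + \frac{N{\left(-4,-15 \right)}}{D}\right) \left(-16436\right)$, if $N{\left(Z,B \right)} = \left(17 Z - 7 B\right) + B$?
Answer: $- \frac{11077864}{2881} \approx -3845.1$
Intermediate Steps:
$N{\left(Z,B \right)} = - 6 B + 17 Z$ ($N{\left(Z,B \right)} = \left(- 7 B + 17 Z\right) + B = - 6 B + 17 Z$)
$\left(\frac{-113 + 128}{215} + \frac{N{\left(-4,-15 \right)}}{D}\right) \left(-16436\right) = \left(\frac{-113 + 128}{215} + \frac{\left(-6\right) \left(-15\right) + 17 \left(-4\right)}{134}\right) \left(-16436\right) = \left(15 \cdot \frac{1}{215} + \left(90 - 68\right) \frac{1}{134}\right) \left(-16436\right) = \left(\frac{3}{43} + 22 \cdot \frac{1}{134}\right) \left(-16436\right) = \left(\frac{3}{43} + \frac{11}{67}\right) \left(-16436\right) = \frac{674}{2881} \left(-16436\right) = - \frac{11077864}{2881}$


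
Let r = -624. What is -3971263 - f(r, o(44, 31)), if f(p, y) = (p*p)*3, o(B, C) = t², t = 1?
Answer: -5139391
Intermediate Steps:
o(B, C) = 1 (o(B, C) = 1² = 1)
f(p, y) = 3*p² (f(p, y) = p²*3 = 3*p²)
-3971263 - f(r, o(44, 31)) = -3971263 - 3*(-624)² = -3971263 - 3*389376 = -3971263 - 1*1168128 = -3971263 - 1168128 = -5139391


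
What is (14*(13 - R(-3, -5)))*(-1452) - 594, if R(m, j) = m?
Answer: -325842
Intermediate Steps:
(14*(13 - R(-3, -5)))*(-1452) - 594 = (14*(13 - 1*(-3)))*(-1452) - 594 = (14*(13 + 3))*(-1452) - 594 = (14*16)*(-1452) - 594 = 224*(-1452) - 594 = -325248 - 594 = -325842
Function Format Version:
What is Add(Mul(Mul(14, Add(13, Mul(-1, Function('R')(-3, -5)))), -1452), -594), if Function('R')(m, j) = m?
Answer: -325842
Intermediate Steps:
Add(Mul(Mul(14, Add(13, Mul(-1, Function('R')(-3, -5)))), -1452), -594) = Add(Mul(Mul(14, Add(13, Mul(-1, -3))), -1452), -594) = Add(Mul(Mul(14, Add(13, 3)), -1452), -594) = Add(Mul(Mul(14, 16), -1452), -594) = Add(Mul(224, -1452), -594) = Add(-325248, -594) = -325842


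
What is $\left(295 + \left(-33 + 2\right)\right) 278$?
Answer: $73392$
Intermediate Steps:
$\left(295 + \left(-33 + 2\right)\right) 278 = \left(295 - 31\right) 278 = 264 \cdot 278 = 73392$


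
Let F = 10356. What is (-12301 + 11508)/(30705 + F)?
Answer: -793/41061 ≈ -0.019313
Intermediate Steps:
(-12301 + 11508)/(30705 + F) = (-12301 + 11508)/(30705 + 10356) = -793/41061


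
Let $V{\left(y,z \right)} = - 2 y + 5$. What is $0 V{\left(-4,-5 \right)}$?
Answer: $0$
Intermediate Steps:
$V{\left(y,z \right)} = 5 - 2 y$
$0 V{\left(-4,-5 \right)} = 0 \left(5 - -8\right) = 0 \left(5 + 8\right) = 0 \cdot 13 = 0$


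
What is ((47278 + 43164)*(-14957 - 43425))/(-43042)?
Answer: 2640092422/21521 ≈ 1.2268e+5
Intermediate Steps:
((47278 + 43164)*(-14957 - 43425))/(-43042) = (90442*(-58382))*(-1/43042) = -5280184844*(-1/43042) = 2640092422/21521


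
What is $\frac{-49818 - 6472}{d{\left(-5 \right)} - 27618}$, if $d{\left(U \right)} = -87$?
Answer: $\frac{11258}{5541} \approx 2.0318$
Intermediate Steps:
$\frac{-49818 - 6472}{d{\left(-5 \right)} - 27618} = \frac{-49818 - 6472}{-87 - 27618} = - \frac{56290}{-87 - 27618} = - \frac{56290}{-27705} = \left(-56290\right) \left(- \frac{1}{27705}\right) = \frac{11258}{5541}$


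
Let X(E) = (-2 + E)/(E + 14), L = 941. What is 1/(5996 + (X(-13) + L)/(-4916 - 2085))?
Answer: 7001/41977070 ≈ 0.00016678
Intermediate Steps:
X(E) = (-2 + E)/(14 + E)
1/(5996 + (X(-13) + L)/(-4916 - 2085)) = 1/(5996 + ((-2 - 13)/(14 - 13) + 941)/(-4916 - 2085)) = 1/(5996 + (-15/1 + 941)/(-7001)) = 1/(5996 + (1*(-15) + 941)*(-1/7001)) = 1/(5996 + (-15 + 941)*(-1/7001)) = 1/(5996 + 926*(-1/7001)) = 1/(5996 - 926/7001) = 1/(41977070/7001) = 7001/41977070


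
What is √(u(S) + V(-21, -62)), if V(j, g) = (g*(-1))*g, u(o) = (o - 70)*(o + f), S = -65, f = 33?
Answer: 2*√119 ≈ 21.817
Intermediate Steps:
u(o) = (-70 + o)*(33 + o) (u(o) = (o - 70)*(o + 33) = (-70 + o)*(33 + o))
V(j, g) = -g² (V(j, g) = (-g)*g = -g²)
√(u(S) + V(-21, -62)) = √((-2310 + (-65)² - 37*(-65)) - 1*(-62)²) = √((-2310 + 4225 + 2405) - 1*3844) = √(4320 - 3844) = √476 = 2*√119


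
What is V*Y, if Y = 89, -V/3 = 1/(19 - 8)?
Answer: -267/11 ≈ -24.273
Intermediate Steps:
V = -3/11 (V = -3/(19 - 8) = -3/11 ≈ -0.27273)
V*Y = -3/11*89 = -267/11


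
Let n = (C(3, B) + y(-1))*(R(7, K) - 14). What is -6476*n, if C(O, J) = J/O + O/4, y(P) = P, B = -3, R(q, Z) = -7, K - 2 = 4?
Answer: -169995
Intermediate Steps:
K = 6 (K = 2 + 4 = 6)
C(O, J) = O/4 + J/O (C(O, J) = J/O + O*(¼) = J/O + O/4 = O/4 + J/O)
n = 105/4 (n = (((¼)*3 - 3/3) - 1)*(-7 - 14) = ((¾ - 3*⅓) - 1)*(-21) = ((¾ - 1) - 1)*(-21) = (-¼ - 1)*(-21) = -5/4*(-21) = 105/4 ≈ 26.250)
-6476*n = -6476*105/4 = -169995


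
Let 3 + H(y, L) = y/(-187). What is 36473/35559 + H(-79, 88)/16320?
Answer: 18548770147/18086729760 ≈ 1.0255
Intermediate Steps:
H(y, L) = -3 - y/187 (H(y, L) = -3 + y/(-187) = -3 + y*(-1/187) = -3 - y/187)
36473/35559 + H(-79, 88)/16320 = 36473/35559 + (-3 - 1/187*(-79))/16320 = 36473*(1/35559) + (-3 + 79/187)*(1/16320) = 36473/35559 - 482/187*1/16320 = 36473/35559 - 241/1525920 = 18548770147/18086729760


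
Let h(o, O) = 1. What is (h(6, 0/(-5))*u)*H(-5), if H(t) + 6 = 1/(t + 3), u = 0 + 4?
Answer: -26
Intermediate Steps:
u = 4
H(t) = -6 + 1/(3 + t) (H(t) = -6 + 1/(t + 3) = -6 + 1/(3 + t))
(h(6, 0/(-5))*u)*H(-5) = (1*4)*((-17 - 6*(-5))/(3 - 5)) = 4*((-17 + 30)/(-2)) = 4*(-½*13) = 4*(-13/2) = -26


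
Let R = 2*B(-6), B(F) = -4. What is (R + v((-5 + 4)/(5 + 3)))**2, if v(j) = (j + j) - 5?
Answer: 2809/16 ≈ 175.56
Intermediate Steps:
R = -8 (R = 2*(-4) = -8)
v(j) = -5 + 2*j (v(j) = 2*j - 5 = -5 + 2*j)
(R + v((-5 + 4)/(5 + 3)))**2 = (-8 + (-5 + 2*((-5 + 4)/(5 + 3))))**2 = (-8 + (-5 + 2*(-1/8)))**2 = (-8 + (-5 - 1/4))**2 = (-8 - 21/4)**2 = (-53/4)**2 = 2809/16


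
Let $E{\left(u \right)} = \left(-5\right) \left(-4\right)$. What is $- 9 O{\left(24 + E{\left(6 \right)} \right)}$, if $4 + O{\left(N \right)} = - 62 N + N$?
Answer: $24192$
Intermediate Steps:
$E{\left(u \right)} = 20$
$O{\left(N \right)} = -4 - 61 N$ ($O{\left(N \right)} = -4 + \left(- 62 N + N\right) = -4 - 61 N$)
$- 9 O{\left(24 + E{\left(6 \right)} \right)} = - 9 \left(-4 - 61 \left(24 + 20\right)\right) = - 9 \left(-4 - 2684\right) = \left(-9\right) \left(-2688\right) = 24192$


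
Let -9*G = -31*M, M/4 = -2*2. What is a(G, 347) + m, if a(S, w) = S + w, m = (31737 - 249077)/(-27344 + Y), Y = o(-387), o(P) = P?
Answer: 74805397/249579 ≈ 299.73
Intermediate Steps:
M = -16 (M = 4*(-2*2) = 4*(-4) = -16)
G = -496/9 (G = -(-31)*(-16)/9 = -⅑*496 = -496/9 ≈ -55.111)
Y = -387
m = 217340/27731 (m = (31737 - 249077)/(-27344 - 387) = -217340/(-27731) = -217340*(-1/27731) = 217340/27731 ≈ 7.8374)
a(G, 347) + m = (-496/9 + 347) + 217340/27731 = 2627/9 + 217340/27731 = 74805397/249579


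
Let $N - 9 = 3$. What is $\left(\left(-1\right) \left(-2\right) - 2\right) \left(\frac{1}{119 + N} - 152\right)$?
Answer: $0$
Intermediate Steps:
$N = 12$ ($N = 9 + 3 = 12$)
$\left(\left(-1\right) \left(-2\right) - 2\right) \left(\frac{1}{119 + N} - 152\right) = \left(\left(-1\right) \left(-2\right) - 2\right) \left(\frac{1}{119 + 12} - 152\right) = \left(2 - 2\right) \left(\frac{1}{131} - 152\right) = 0 \left(\frac{1}{131} - 152\right) = 0 \left(- \frac{19911}{131}\right) = 0$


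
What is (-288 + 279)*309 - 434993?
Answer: -437774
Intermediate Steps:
(-288 + 279)*309 - 434993 = -9*309 - 434993 = -2781 - 434993 = -437774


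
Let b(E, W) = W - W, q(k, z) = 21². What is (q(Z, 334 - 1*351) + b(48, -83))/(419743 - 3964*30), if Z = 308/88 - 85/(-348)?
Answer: 441/300823 ≈ 0.0014660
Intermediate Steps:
Z = 1303/348 (Z = 308*(1/88) - 85*(-1/348) = 7/2 + 85/348 = 1303/348 ≈ 3.7443)
q(k, z) = 441
b(E, W) = 0
(q(Z, 334 - 1*351) + b(48, -83))/(419743 - 3964*30) = (441 + 0)/(419743 - 3964*30) = 441/(419743 - 118920) = 441/300823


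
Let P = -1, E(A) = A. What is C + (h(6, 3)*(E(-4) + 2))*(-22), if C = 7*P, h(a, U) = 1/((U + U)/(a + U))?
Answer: 59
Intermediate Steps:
h(a, U) = (U + a)/(2*U) (h(a, U) = 1/((2*U)/(U + a)) = 1/(2*U/(U + a)) = (U + a)/(2*U))
C = -7 (C = 7*(-1) = -7)
C + (h(6, 3)*(E(-4) + 2))*(-22) = -7 + (((1/2)*(3 + 6)/3)*(-4 + 2))*(-22) = -7 + (((1/2)*(1/3)*9)*(-2))*(-22) = -7 + ((3/2)*(-2))*(-22) = -7 - 3*(-22) = -7 + 66 = 59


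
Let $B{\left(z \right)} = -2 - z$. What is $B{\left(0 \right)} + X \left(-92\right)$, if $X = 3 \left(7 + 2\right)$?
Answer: $-2486$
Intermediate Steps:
$X = 27$ ($X = 3 \cdot 9 = 27$)
$B{\left(0 \right)} + X \left(-92\right) = \left(-2 - 0\right) + 27 \left(-92\right) = \left(-2 + 0\right) - 2484 = -2 - 2484 = -2486$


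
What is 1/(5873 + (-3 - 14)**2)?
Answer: 1/6162 ≈ 0.00016229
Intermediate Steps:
1/(5873 + (-3 - 14)**2) = 1/(5873 + (-17)**2) = 1/(5873 + 289) = 1/6162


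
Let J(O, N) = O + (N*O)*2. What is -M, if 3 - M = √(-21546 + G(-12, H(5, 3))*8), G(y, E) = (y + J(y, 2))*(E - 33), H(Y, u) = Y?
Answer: -3 + 3*I*√602 ≈ -3.0 + 73.607*I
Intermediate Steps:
J(O, N) = O + 2*N*O
G(y, E) = 6*y*(-33 + E) (G(y, E) = (y + y*(1 + 2*2))*(E - 33) = (y + y*(1 + 4))*(-33 + E) = (y + y*5)*(-33 + E) = (y + 5*y)*(-33 + E) = (6*y)*(-33 + E) = 6*y*(-33 + E))
M = 3 - 3*I*√602 (M = 3 - √(-21546 + (6*(-12)*(-33 + 5))*8) = 3 - √(-21546 + (6*(-12)*(-28))*8) = 3 - √(-21546 + 2016*8) = 3 - √(-21546 + 16128) = 3 - √(-5418) = 3 - 3*I*√602 ≈ 3.0 - 73.607*I)
-M = -(3 - 3*I*√602) = -3 + 3*I*√602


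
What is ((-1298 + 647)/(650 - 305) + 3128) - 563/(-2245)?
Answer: 161429796/51635 ≈ 3126.4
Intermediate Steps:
((-1298 + 647)/(650 - 305) + 3128) - 563/(-2245) = (-651/345 + 3128) - 563*(-1/2245) = (-651*1/345 + 3128) + 563/2245 = (-217/115 + 3128) + 563/2245 = 359503/115 + 563/2245 = 161429796/51635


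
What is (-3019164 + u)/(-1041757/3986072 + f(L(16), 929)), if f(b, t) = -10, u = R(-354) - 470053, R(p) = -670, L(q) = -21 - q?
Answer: 13910940853864/40902477 ≈ 3.4010e+5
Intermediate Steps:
u = -470723 (u = -670 - 470053 = -470723)
(-3019164 + u)/(-1041757/3986072 + f(L(16), 929)) = (-3019164 - 470723)/(-1041757/3986072 - 10) = -3489887/(-1041757*1/3986072 - 10) = -3489887/(-1041757/3986072 - 10) = -3489887/(-40902477/3986072) = -3489887*(-3986072/40902477) = 13910940853864/40902477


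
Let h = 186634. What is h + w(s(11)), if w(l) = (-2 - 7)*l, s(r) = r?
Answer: 186535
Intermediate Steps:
w(l) = -9*l
h + w(s(11)) = 186634 - 9*11 = 186634 - 99 = 186535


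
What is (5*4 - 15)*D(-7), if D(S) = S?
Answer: -35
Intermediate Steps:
(5*4 - 15)*D(-7) = (5*4 - 15)*(-7) = (20 - 15)*(-7) = 5*(-7) = -35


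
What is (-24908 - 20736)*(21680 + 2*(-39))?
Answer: -986001688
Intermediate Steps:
(-24908 - 20736)*(21680 + 2*(-39)) = -45644*(21680 - 78) = -45644*21602 = -986001688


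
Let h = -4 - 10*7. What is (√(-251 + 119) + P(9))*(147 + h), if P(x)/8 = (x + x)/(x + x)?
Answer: 584 + 146*I*√33 ≈ 584.0 + 838.71*I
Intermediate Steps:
P(x) = 8 (P(x) = 8*((x + x)/(x + x)) = 8*((2*x)/((2*x))) = 8*((2*x)*(1/(2*x))) = 8*1 = 8)
h = -74 (h = -4 - 70 = -74)
(√(-251 + 119) + P(9))*(147 + h) = (√(-251 + 119) + 8)*(147 - 74) = (√(-132) + 8)*73 = (2*I*√33 + 8)*73 = (8 + 2*I*√33)*73 = 584 + 146*I*√33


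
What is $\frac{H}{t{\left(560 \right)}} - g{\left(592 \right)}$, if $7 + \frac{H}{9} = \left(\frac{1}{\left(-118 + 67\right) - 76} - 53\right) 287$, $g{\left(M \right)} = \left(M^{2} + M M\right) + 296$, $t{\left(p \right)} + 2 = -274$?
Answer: $- \frac{8187302297}{11684} \approx -7.0073 \cdot 10^{5}$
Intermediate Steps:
$t{\left(p \right)} = -276$ ($t{\left(p \right)} = -2 - 274 = -276$)
$g{\left(M \right)} = 296 + 2 M^{2}$ ($g{\left(M \right)} = \left(M^{2} + M^{2}\right) + 296 = 2 M^{2} + 296 = 296 + 2 M^{2}$)
$H = - \frac{17396757}{127}$ ($H = -63 + 9 \left(\frac{1}{\left(-118 + 67\right) - 76} - 53\right) 287 = -63 + 9 \left(\frac{1}{-51 - 76} - 53\right) 287 = -63 + 9 \left(\frac{1}{-127} - 53\right) 287 = -63 + 9 \left(- \frac{1}{127} - 53\right) 287 = -63 + 9 \left(\left(- \frac{6732}{127}\right) 287\right) = -63 + 9 \left(- \frac{1932084}{127}\right) = -63 - \frac{17388756}{127} = - \frac{17396757}{127} \approx -1.3698 \cdot 10^{5}$)
$\frac{H}{t{\left(560 \right)}} - g{\left(592 \right)} = - \frac{17396757}{127 \left(-276\right)} - \left(296 + 2 \cdot 592^{2}\right) = \left(- \frac{17396757}{127}\right) \left(- \frac{1}{276}\right) - \left(296 + 2 \cdot 350464\right) = \frac{5798919}{11684} - \left(296 + 700928\right) = \frac{5798919}{11684} - 701224 = - \frac{8187302297}{11684}$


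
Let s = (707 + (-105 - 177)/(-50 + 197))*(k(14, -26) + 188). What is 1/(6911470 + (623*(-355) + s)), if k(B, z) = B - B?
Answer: 49/334320157 ≈ 1.4657e-7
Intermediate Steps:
k(B, z) = 0
s = 6495212/49 (s = (707 + (-105 - 177)/(-50 + 197))*(0 + 188) = (707 - 282/147)*188 = (707 - 282*1/147)*188 = (707 - 94/49)*188 = (34549/49)*188 = 6495212/49 ≈ 1.3256e+5)
1/(6911470 + (623*(-355) + s)) = 1/(6911470 + (623*(-355) + 6495212/49)) = 1/(6911470 + (-221165 + 6495212/49)) = 1/(6911470 - 4341873/49) = 1/(334320157/49) = 49/334320157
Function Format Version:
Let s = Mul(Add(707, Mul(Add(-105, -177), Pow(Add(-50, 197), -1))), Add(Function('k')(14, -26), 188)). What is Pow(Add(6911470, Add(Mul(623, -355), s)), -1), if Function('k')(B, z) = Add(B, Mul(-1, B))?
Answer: Rational(49, 334320157) ≈ 1.4657e-7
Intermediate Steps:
Function('k')(B, z) = 0
s = Rational(6495212, 49) (s = Mul(Add(707, Mul(Add(-105, -177), Pow(Add(-50, 197), -1))), Add(0, 188)) = Mul(Add(707, Mul(-282, Pow(147, -1))), 188) = Mul(Add(707, Mul(-282, Rational(1, 147))), 188) = Mul(Add(707, Rational(-94, 49)), 188) = Mul(Rational(34549, 49), 188) = Rational(6495212, 49) ≈ 1.3256e+5)
Pow(Add(6911470, Add(Mul(623, -355), s)), -1) = Pow(Add(6911470, Add(Mul(623, -355), Rational(6495212, 49))), -1) = Pow(Add(6911470, Add(-221165, Rational(6495212, 49))), -1) = Pow(Add(6911470, Rational(-4341873, 49)), -1) = Pow(Rational(334320157, 49), -1) = Rational(49, 334320157)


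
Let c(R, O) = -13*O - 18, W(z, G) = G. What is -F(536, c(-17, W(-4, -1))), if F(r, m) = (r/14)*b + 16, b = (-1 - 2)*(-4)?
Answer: -3328/7 ≈ -475.43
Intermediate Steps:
c(R, O) = -18 - 13*O
b = 12 (b = -3*(-4) = 12)
F(r, m) = 16 + 6*r/7 (F(r, m) = (r/14)*12 + 16 = 6*r/7 + 16 = 16 + 6*r/7)
-F(536, c(-17, W(-4, -1))) = -(16 + (6/7)*536) = -(16 + 3216/7) = -1*3328/7 = -3328/7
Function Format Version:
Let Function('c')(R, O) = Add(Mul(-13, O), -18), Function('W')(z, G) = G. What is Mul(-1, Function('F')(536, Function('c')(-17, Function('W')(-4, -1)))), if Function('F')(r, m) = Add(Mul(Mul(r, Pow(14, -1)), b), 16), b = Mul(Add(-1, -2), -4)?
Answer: Rational(-3328, 7) ≈ -475.43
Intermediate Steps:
Function('c')(R, O) = Add(-18, Mul(-13, O))
b = 12 (b = Mul(-3, -4) = 12)
Function('F')(r, m) = Add(16, Mul(Rational(6, 7), r)) (Function('F')(r, m) = Add(Mul(Mul(r, Pow(14, -1)), 12), 16) = Add(Mul(Mul(r, Rational(1, 14)), 12), 16) = Add(Mul(Mul(Rational(1, 14), r), 12), 16) = Add(Mul(Rational(6, 7), r), 16) = Add(16, Mul(Rational(6, 7), r)))
Mul(-1, Function('F')(536, Function('c')(-17, Function('W')(-4, -1)))) = Mul(-1, Add(16, Mul(Rational(6, 7), 536))) = Mul(-1, Add(16, Rational(3216, 7))) = Mul(-1, Rational(3328, 7)) = Rational(-3328, 7)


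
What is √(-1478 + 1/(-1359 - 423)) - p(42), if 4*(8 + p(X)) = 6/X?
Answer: 223/28 + I*√57943534/198 ≈ 7.9643 + 38.445*I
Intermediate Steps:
p(X) = -8 + 3/(2*X) (p(X) = -8 + (6/X)/4 = -8 + 3/(2*X))
√(-1478 + 1/(-1359 - 423)) - p(42) = √(-1478 + 1/(-1359 - 423)) - (-8 + (3/2)/42) = √(-1478 + 1/(-1782)) - (-8 + (3/2)*(1/42)) = √(-1478 - 1/1782) - (-8 + 1/28) = √(-2633797/1782) - 1*(-223/28) = I*√57943534/198 + 223/28 = 223/28 + I*√57943534/198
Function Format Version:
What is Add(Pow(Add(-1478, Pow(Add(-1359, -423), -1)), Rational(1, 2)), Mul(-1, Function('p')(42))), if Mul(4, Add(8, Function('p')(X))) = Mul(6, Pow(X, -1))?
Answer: Add(Rational(223, 28), Mul(Rational(1, 198), I, Pow(57943534, Rational(1, 2)))) ≈ Add(7.9643, Mul(38.445, I))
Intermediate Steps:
Function('p')(X) = Add(-8, Mul(Rational(3, 2), Pow(X, -1))) (Function('p')(X) = Add(-8, Mul(Rational(1, 4), Mul(6, Pow(X, -1)))) = Add(-8, Mul(Rational(3, 2), Pow(X, -1))))
Add(Pow(Add(-1478, Pow(Add(-1359, -423), -1)), Rational(1, 2)), Mul(-1, Function('p')(42))) = Add(Pow(Add(-1478, Pow(Add(-1359, -423), -1)), Rational(1, 2)), Mul(-1, Add(-8, Mul(Rational(3, 2), Pow(42, -1))))) = Add(Pow(Add(-1478, Pow(-1782, -1)), Rational(1, 2)), Mul(-1, Add(-8, Mul(Rational(3, 2), Rational(1, 42))))) = Add(Pow(Add(-1478, Rational(-1, 1782)), Rational(1, 2)), Mul(-1, Add(-8, Rational(1, 28)))) = Add(Pow(Rational(-2633797, 1782), Rational(1, 2)), Mul(-1, Rational(-223, 28))) = Add(Mul(Rational(1, 198), I, Pow(57943534, Rational(1, 2))), Rational(223, 28)) = Add(Rational(223, 28), Mul(Rational(1, 198), I, Pow(57943534, Rational(1, 2))))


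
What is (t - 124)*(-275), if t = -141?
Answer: 72875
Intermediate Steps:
(t - 124)*(-275) = (-141 - 124)*(-275) = -265*(-275) = 72875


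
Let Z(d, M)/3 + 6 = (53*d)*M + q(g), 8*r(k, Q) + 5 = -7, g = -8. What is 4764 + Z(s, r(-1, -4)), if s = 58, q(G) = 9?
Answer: -9060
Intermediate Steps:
r(k, Q) = -3/2 (r(k, Q) = -5/8 + (⅛)*(-7) = -5/8 - 7/8 = -3/2)
Z(d, M) = 9 + 159*M*d (Z(d, M) = -18 + 3*((53*d)*M + 9) = -18 + 3*(53*M*d + 9) = -18 + 3*(9 + 53*M*d) = -18 + (27 + 159*M*d) = 9 + 159*M*d)
4764 + Z(s, r(-1, -4)) = 4764 + (9 + 159*(-3/2)*58) = 4764 + (9 - 13833) = 4764 - 13824 = -9060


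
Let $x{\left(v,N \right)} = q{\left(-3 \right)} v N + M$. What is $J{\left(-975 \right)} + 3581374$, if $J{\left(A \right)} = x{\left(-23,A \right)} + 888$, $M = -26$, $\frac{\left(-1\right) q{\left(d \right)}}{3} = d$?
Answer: $3784061$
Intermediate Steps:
$q{\left(d \right)} = - 3 d$
$x{\left(v,N \right)} = -26 + 9 N v$ ($x{\left(v,N \right)} = \left(-3\right) \left(-3\right) v N - 26 = 9 v N - 26 = 9 N v - 26 = -26 + 9 N v$)
$J{\left(A \right)} = 862 - 207 A$ ($J{\left(A \right)} = \left(-26 + 9 A \left(-23\right)\right) + 888 = \left(-26 - 207 A\right) + 888 = 862 - 207 A$)
$J{\left(-975 \right)} + 3581374 = \left(862 - -201825\right) + 3581374 = \left(862 + 201825\right) + 3581374 = 202687 + 3581374 = 3784061$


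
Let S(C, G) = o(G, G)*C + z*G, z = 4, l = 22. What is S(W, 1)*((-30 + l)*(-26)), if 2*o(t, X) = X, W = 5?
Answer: 1352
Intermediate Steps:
o(t, X) = X/2
S(C, G) = 4*G + C*G/2 (S(C, G) = (G/2)*C + 4*G = C*G/2 + 4*G = 4*G + C*G/2)
S(W, 1)*((-30 + l)*(-26)) = ((1/2)*1*(8 + 5))*((-30 + 22)*(-26)) = ((1/2)*1*13)*(-8*(-26)) = (13/2)*208 = 1352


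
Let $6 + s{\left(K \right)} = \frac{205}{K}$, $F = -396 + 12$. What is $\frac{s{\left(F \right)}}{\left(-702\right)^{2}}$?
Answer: $- \frac{193}{14556672} \approx -1.3259 \cdot 10^{-5}$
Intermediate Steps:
$F = -384$
$s{\left(K \right)} = -6 + \frac{205}{K}$
$\frac{s{\left(F \right)}}{\left(-702\right)^{2}} = \frac{-6 + \frac{205}{-384}}{\left(-702\right)^{2}} = \frac{-6 + 205 \left(- \frac{1}{384}\right)}{492804} = \left(-6 - \frac{205}{384}\right) \frac{1}{492804} = \left(- \frac{2509}{384}\right) \frac{1}{492804} = - \frac{193}{14556672}$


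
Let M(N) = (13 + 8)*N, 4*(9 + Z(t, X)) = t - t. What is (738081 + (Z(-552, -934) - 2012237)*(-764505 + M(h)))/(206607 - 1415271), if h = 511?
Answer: -505593151495/402888 ≈ -1.2549e+6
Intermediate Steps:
Z(t, X) = -9 (Z(t, X) = -9 + (t - t)/4 = -9 + (¼)*0 = -9 + 0 = -9)
M(N) = 21*N
(738081 + (Z(-552, -934) - 2012237)*(-764505 + M(h)))/(206607 - 1415271) = (738081 + (-9 - 2012237)*(-764505 + 21*511))/(206607 - 1415271) = (738081 - 2012246*(-764505 + 10731))/(-1208664) = (738081 - 2012246*(-753774))*(-1/1208664) = (738081 + 1516778716404)*(-1/1208664) = 1516779454485*(-1/1208664) = -505593151495/402888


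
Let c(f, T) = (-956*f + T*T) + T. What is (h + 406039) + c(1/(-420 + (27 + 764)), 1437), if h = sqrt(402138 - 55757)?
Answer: 917276139/371 + 7*sqrt(7069) ≈ 2.4730e+6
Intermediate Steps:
c(f, T) = T + T**2 - 956*f (c(f, T) = (-956*f + T**2) + T = (T**2 - 956*f) + T = T + T**2 - 956*f)
h = 7*sqrt(7069) (h = sqrt(346381) = 7*sqrt(7069) ≈ 588.54)
(h + 406039) + c(1/(-420 + (27 + 764)), 1437) = (7*sqrt(7069) + 406039) + (1437 + 1437**2 - 956/(-420 + (27 + 764))) = (406039 + 7*sqrt(7069)) + (1437 + 2064969 - 956/(-420 + 791)) = (406039 + 7*sqrt(7069)) + (1437 + 2064969 - 956/371) = (406039 + 7*sqrt(7069)) + 766635670/371 = 917276139/371 + 7*sqrt(7069)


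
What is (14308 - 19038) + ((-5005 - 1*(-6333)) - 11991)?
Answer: -15393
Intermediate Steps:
(14308 - 19038) + ((-5005 - 1*(-6333)) - 11991) = -4730 + ((-5005 + 6333) - 11991) = -4730 + (1328 - 11991) = -4730 - 10663 = -15393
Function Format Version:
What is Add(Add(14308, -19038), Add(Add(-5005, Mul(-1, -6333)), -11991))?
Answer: -15393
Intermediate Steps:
Add(Add(14308, -19038), Add(Add(-5005, Mul(-1, -6333)), -11991)) = Add(-4730, Add(Add(-5005, 6333), -11991)) = Add(-4730, Add(1328, -11991)) = Add(-4730, -10663) = -15393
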